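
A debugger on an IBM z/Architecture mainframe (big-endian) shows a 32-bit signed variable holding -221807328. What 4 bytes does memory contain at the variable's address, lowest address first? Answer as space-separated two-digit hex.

Two's complement of -221807328 in 32 bits: 221807328 = 0x0D3882E0; invert → 0xF2C77D1F; add 1 → 0xF2C77D20.
Split into bytes (most-significant first): F2 C7 7D 20.
In big-endian order the high byte comes first in memory.
So the memory order matches the most-significant-first order: F2 C7 7D 20.

F2 C7 7D 20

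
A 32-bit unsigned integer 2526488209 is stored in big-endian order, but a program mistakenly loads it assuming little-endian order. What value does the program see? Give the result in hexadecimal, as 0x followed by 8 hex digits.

2526488209 in 32-bit hexadecimal is 0x96972691.
Stored big-endian, the bytes at ascending addresses are 96 97 26 91.
Read back as little-endian, the first byte is least significant, giving 0x91269796.

0x91269796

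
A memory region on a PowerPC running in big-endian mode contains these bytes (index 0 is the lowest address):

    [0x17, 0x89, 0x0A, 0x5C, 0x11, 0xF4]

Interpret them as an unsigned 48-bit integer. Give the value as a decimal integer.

25877351764468

In big-endian order the high byte comes first in memory.
The bytes are already most-significant first: 0x17890A5C11F4.
0x17890A5C11F4 = 25877351764468.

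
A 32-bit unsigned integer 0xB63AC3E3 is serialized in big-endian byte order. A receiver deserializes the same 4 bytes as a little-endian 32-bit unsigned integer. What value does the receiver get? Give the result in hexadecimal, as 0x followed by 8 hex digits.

0xE3C33AB6

Stored big-endian, the bytes at ascending addresses are B6 3A C3 E3.
Read back as little-endian, the first byte is least significant, giving 0xE3C33AB6.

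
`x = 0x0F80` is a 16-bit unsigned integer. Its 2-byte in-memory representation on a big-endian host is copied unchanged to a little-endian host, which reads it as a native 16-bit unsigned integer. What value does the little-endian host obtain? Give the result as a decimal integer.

Stored big-endian, the bytes at ascending addresses are 0F 80.
Read back as little-endian, the first byte is least significant, giving 0x800F.
0x800F = 32783.

32783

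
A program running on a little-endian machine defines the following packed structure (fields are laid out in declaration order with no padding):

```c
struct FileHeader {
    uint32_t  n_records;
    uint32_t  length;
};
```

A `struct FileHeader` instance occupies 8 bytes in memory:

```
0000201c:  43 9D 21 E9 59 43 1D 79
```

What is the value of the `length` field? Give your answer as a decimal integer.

`length` follows `n_records` (4 bytes), so it starts at byte offset 4 and occupies 4 bytes.
Bytes at offsets 4..7: 59 43 1D 79.
Little-endian: lowest address holds the least-significant byte.
Reassemble most-significant byte first: 79 1D 43 59 → 0x791D4359.
0x791D4359 = 2031960921.

2031960921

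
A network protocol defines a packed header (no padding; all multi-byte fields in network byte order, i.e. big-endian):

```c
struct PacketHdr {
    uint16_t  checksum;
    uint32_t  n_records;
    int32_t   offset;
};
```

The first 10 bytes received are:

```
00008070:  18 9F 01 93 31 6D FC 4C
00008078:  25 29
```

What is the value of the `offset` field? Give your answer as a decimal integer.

`offset` follows `checksum` (2 B), `n_records` (4 B), so it starts at offset 2 + 4 = 6 and occupies 4 bytes.
Bytes at offsets 6..9: FC 4C 25 29.
Big-endian stores the most-significant byte at the lowest address.
The bytes are already most-significant first: 0xFC4C2529.
Top bit is set, so as a signed 32-bit value this is 0xFC4C2529 − 2^32 = -62118615.

-62118615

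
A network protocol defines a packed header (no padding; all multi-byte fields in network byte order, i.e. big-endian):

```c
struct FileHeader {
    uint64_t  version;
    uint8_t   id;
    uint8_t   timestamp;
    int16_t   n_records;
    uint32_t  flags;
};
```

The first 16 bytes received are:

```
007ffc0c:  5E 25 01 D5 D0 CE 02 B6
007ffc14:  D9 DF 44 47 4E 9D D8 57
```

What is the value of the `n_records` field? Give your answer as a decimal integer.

`n_records` follows `version` (8 B), `id` (1 B), `timestamp` (1 B), so it starts at offset 8 + 1 + 1 = 10 and occupies 2 bytes.
Bytes at offsets 10..11: 44 47.
Big-endian: lowest address holds the most-significant byte.
The bytes are already most-significant first: 0x4447.
0x4447 = 17479.

17479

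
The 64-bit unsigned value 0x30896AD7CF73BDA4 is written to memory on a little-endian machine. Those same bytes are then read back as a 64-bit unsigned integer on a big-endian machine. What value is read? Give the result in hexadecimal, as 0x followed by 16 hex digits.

Stored little-endian, the bytes at ascending addresses are A4 BD 73 CF D7 6A 89 30.
Read back as big-endian, the last byte is least significant, giving 0xA4BD73CFD76A8930.

0xA4BD73CFD76A8930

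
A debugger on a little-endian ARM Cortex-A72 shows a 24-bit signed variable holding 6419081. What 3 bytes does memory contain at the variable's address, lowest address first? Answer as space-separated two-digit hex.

6419081 in hexadecimal, padded to 24 bits, is 0x61F289.
Split into bytes (most-significant first): 61 F2 89.
Little-endian: lowest address holds the least-significant byte.
So at ascending addresses the bytes are 89 F2 61.

89 F2 61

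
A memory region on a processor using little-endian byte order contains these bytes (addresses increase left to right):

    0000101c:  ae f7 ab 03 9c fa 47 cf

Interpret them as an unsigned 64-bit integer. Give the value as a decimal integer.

Little-endian: lowest address holds the least-significant byte.
Reassemble most-significant byte first: CF 47 FA 9C 03 AB F7 AE → 0xCF47FA9C03ABF7AE.
0xCF47FA9C03ABF7AE = 14936182237180983214.

14936182237180983214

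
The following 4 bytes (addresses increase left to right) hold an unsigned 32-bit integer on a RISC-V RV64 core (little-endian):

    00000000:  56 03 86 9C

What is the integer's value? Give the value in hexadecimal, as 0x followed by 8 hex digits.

0x9C860356

In little-endian order the low byte comes first in memory.
Reassemble most-significant byte first: 9C 86 03 56 → 0x9C860356.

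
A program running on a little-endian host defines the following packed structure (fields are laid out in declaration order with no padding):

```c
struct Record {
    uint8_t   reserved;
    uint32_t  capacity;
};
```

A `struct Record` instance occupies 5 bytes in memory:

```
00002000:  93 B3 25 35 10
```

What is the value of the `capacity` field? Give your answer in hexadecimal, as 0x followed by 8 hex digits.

`capacity` follows `reserved` (1 byte), so it starts at byte offset 1 and occupies 4 bytes.
Bytes at offsets 1..4: B3 25 35 10.
In little-endian order the low byte comes first in memory.
Reassemble most-significant byte first: 10 35 25 B3 → 0x103525B3.

0x103525B3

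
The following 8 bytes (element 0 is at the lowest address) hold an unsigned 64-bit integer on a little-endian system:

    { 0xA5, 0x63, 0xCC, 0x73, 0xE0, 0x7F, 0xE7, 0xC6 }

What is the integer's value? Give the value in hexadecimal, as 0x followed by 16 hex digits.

0xC6E77FE073CC63A5

Little-endian: lowest address holds the least-significant byte.
Reassemble most-significant byte first: C6 E7 7F E0 73 CC 63 A5 → 0xC6E77FE073CC63A5.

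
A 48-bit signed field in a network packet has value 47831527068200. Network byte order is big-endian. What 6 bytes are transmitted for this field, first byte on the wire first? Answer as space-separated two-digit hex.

47831527068200 in hexadecimal, padded to 48 bits, is 0x2B80A52E1228.
Split into bytes (most-significant first): 2B 80 A5 2E 12 28.
Big-endian stores the most-significant byte at the lowest address.
So the memory order matches the most-significant-first order: 2B 80 A5 2E 12 28.

2B 80 A5 2E 12 28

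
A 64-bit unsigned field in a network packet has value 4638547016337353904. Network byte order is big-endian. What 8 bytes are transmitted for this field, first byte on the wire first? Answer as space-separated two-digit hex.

4638547016337353904 in hexadecimal, padded to 64 bits, is 0x405F6DEF6EBC6CB0.
Split into bytes (most-significant first): 40 5F 6D EF 6E BC 6C B0.
Big-endian stores the most-significant byte at the lowest address.
So the memory order matches the most-significant-first order: 40 5F 6D EF 6E BC 6C B0.

40 5F 6D EF 6E BC 6C B0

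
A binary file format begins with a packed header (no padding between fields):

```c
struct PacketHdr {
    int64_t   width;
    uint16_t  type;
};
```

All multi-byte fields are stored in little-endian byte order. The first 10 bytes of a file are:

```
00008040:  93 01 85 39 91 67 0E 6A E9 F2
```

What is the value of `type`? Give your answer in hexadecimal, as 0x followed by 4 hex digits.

0xF2E9

`type` follows `width` (8 bytes), so it starts at byte offset 8 and occupies 2 bytes.
Bytes at offsets 8..9: E9 F2.
Little-endian stores the least-significant byte at the lowest address.
Reassemble most-significant byte first: F2 E9 → 0xF2E9.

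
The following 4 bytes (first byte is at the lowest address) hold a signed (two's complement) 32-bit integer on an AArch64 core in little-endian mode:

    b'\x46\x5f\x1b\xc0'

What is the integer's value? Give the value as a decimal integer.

-1071947962

In little-endian order the low byte comes first in memory.
Reassemble most-significant byte first: C0 1B 5F 46 → 0xC01B5F46.
Top bit is set, so as a signed 32-bit value this is 0xC01B5F46 − 2^32 = -1071947962.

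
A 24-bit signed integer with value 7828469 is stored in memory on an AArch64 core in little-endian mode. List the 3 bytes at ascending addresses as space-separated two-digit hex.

F5 73 77

7828469 in hexadecimal, padded to 24 bits, is 0x7773F5.
Split into bytes (most-significant first): 77 73 F5.
Little-endian stores the least-significant byte at the lowest address.
So at ascending addresses the bytes are F5 73 77.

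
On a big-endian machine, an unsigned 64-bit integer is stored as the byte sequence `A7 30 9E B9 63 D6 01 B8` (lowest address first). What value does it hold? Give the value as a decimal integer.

12047303522297184696

Big-endian: lowest address holds the most-significant byte.
The bytes are already most-significant first: 0xA7309EB963D601B8.
0xA7309EB963D601B8 = 12047303522297184696.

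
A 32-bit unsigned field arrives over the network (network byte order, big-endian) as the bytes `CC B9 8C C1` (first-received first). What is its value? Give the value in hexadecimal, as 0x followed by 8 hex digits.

Big-endian: lowest address holds the most-significant byte.
The bytes are already most-significant first: 0xCCB98CC1.

0xCCB98CC1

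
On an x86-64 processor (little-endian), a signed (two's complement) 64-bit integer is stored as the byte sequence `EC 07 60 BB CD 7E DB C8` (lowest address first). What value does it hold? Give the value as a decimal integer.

-3973442824147302420

Little-endian: lowest address holds the least-significant byte.
Reassemble most-significant byte first: C8 DB 7E CD BB 60 07 EC → 0xC8DB7ECDBB6007EC.
Top bit is set, so as a signed 64-bit value this is 0xC8DB7ECDBB6007EC − 2^64 = -3973442824147302420.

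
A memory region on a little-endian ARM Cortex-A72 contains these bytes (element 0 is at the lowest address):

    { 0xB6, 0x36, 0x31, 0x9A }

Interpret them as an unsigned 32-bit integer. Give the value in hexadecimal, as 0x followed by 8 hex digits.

Little-endian stores the least-significant byte at the lowest address.
Reassemble most-significant byte first: 9A 31 36 B6 → 0x9A3136B6.

0x9A3136B6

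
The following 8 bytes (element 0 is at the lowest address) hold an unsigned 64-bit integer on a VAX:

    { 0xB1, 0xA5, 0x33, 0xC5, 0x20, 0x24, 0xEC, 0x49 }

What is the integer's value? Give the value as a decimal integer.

Little-endian stores the least-significant byte at the lowest address.
Reassemble most-significant byte first: 49 EC 24 20 C5 33 A5 B1 → 0x49EC2420C533A5B1.
0x49EC2420C533A5B1 = 5326672182438503857.

5326672182438503857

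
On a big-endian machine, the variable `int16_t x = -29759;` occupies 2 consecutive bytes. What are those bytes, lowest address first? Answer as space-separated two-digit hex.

Two's complement of -29759 in 16 bits: 29759 = 0x743F; invert → 0x8BC0; add 1 → 0x8BC1.
Split into bytes (most-significant first): 8B C1.
In big-endian order the high byte comes first in memory.
So the memory order matches the most-significant-first order: 8B C1.

8B C1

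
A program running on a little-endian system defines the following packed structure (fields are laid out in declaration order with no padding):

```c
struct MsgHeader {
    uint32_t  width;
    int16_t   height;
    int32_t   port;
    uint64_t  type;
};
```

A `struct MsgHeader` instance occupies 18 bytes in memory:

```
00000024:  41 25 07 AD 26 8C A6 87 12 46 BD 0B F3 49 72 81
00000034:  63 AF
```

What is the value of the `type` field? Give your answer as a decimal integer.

12638087307198663613

`type` follows `width` (4 B), `height` (2 B), `port` (4 B), so it starts at offset 4 + 2 + 4 = 10 and occupies 8 bytes.
Bytes at offsets 10..17: BD 0B F3 49 72 81 63 AF.
In little-endian order the low byte comes first in memory.
Reassemble most-significant byte first: AF 63 81 72 49 F3 0B BD → 0xAF63817249F30BBD.
0xAF63817249F30BBD = 12638087307198663613.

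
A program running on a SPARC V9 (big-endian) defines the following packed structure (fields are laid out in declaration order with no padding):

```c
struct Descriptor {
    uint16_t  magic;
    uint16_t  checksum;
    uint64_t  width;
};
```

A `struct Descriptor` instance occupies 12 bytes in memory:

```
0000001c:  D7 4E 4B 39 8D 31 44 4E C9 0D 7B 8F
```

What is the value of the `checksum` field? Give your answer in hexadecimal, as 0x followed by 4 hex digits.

0x4B39

`checksum` follows `magic` (2 bytes), so it starts at byte offset 2 and occupies 2 bytes.
Bytes at offsets 2..3: 4B 39.
Big-endian: lowest address holds the most-significant byte.
The bytes are already most-significant first: 0x4B39.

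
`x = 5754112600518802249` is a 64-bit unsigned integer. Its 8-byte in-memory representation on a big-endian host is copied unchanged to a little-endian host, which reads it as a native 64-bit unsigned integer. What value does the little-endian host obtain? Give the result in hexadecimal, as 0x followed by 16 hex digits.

5754112600518802249 in 64-bit hexadecimal is 0x4FDAB6EC6F85BB49.
Stored big-endian, the bytes at ascending addresses are 4F DA B6 EC 6F 85 BB 49.
Read back as little-endian, the first byte is least significant, giving 0x49BB856FECB6DA4F.

0x49BB856FECB6DA4F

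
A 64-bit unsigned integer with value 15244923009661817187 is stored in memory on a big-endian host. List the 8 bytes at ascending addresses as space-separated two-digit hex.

15244923009661817187 in hexadecimal, padded to 64 bits, is 0xD390D8B4CB125163.
Split into bytes (most-significant first): D3 90 D8 B4 CB 12 51 63.
Big-endian stores the most-significant byte at the lowest address.
So the memory order matches the most-significant-first order: D3 90 D8 B4 CB 12 51 63.

D3 90 D8 B4 CB 12 51 63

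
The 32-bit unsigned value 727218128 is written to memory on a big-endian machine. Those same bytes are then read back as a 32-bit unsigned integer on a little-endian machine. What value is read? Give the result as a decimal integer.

3497482283

727218128 in 32-bit hexadecimal is 0x2B5877D0.
Stored big-endian, the bytes at ascending addresses are 2B 58 77 D0.
Read back as little-endian, the first byte is least significant, giving 0xD077582B.
0xD077582B = 3497482283.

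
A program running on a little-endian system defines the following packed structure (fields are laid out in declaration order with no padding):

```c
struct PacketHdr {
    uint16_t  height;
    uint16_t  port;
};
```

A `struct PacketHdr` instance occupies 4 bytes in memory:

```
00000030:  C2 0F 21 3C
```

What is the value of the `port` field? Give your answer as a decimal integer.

`port` follows `height` (2 bytes), so it starts at byte offset 2 and occupies 2 bytes.
Bytes at offsets 2..3: 21 3C.
Little-endian: lowest address holds the least-significant byte.
Reassemble most-significant byte first: 3C 21 → 0x3C21.
0x3C21 = 15393.

15393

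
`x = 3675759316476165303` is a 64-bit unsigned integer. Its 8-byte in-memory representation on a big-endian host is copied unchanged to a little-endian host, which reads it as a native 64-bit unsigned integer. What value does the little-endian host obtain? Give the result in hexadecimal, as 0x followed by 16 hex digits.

0xB7FC64929FEB0233

3675759316476165303 in 64-bit hexadecimal is 0x3302EB9F9264FCB7.
Stored big-endian, the bytes at ascending addresses are 33 02 EB 9F 92 64 FC B7.
Read back as little-endian, the first byte is least significant, giving 0xB7FC64929FEB0233.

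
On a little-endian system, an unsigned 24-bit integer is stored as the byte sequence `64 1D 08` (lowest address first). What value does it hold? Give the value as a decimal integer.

In little-endian order the low byte comes first in memory.
Reassemble most-significant byte first: 08 1D 64 → 0x081D64.
0x081D64 = 531812.

531812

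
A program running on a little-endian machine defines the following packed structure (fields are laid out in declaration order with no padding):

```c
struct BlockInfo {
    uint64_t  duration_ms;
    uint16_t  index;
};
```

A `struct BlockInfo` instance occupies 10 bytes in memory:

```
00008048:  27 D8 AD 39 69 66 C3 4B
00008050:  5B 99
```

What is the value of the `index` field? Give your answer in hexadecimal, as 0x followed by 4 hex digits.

`index` follows `duration_ms` (8 bytes), so it starts at byte offset 8 and occupies 2 bytes.
Bytes at offsets 8..9: 5B 99.
Little-endian stores the least-significant byte at the lowest address.
Reassemble most-significant byte first: 99 5B → 0x995B.

0x995B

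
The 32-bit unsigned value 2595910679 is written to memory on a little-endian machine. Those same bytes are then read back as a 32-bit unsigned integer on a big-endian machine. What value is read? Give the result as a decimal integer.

393525914

2595910679 in 32-bit hexadecimal is 0x9ABA7417.
Stored little-endian, the bytes at ascending addresses are 17 74 BA 9A.
Read back as big-endian, the last byte is least significant, giving 0x1774BA9A.
0x1774BA9A = 393525914.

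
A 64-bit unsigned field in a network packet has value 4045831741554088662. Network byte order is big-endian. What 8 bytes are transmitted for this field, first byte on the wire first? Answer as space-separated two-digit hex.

4045831741554088662 in hexadecimal, padded to 64 bits, is 0x3825AE888054DAD6.
Split into bytes (most-significant first): 38 25 AE 88 80 54 DA D6.
Big-endian stores the most-significant byte at the lowest address.
So the memory order matches the most-significant-first order: 38 25 AE 88 80 54 DA D6.

38 25 AE 88 80 54 DA D6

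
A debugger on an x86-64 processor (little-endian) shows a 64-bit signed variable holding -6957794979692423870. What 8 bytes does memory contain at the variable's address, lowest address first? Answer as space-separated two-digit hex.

Two's complement of -6957794979692423870 in 64 bits: 6957794979692423870 = 0x608F0DAB88902ABE; invert → 0x9F70F254776FD541; add 1 → 0x9F70F254776FD542.
Split into bytes (most-significant first): 9F 70 F2 54 77 6F D5 42.
In little-endian order the low byte comes first in memory.
So at ascending addresses the bytes are 42 D5 6F 77 54 F2 70 9F.

42 D5 6F 77 54 F2 70 9F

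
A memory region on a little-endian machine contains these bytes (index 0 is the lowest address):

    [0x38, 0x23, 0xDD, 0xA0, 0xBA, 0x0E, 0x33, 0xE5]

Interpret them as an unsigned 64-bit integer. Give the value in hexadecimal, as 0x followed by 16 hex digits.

Little-endian: lowest address holds the least-significant byte.
Reassemble most-significant byte first: E5 33 0E BA A0 DD 23 38 → 0xE5330EBAA0DD2338.

0xE5330EBAA0DD2338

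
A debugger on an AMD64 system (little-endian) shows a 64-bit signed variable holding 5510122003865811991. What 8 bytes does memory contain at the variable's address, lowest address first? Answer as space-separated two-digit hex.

17 3C 7C C5 C4 E2 77 4C

5510122003865811991 in hexadecimal, padded to 64 bits, is 0x4C77E2C4C57C3C17.
Split into bytes (most-significant first): 4C 77 E2 C4 C5 7C 3C 17.
In little-endian order the low byte comes first in memory.
So at ascending addresses the bytes are 17 3C 7C C5 C4 E2 77 4C.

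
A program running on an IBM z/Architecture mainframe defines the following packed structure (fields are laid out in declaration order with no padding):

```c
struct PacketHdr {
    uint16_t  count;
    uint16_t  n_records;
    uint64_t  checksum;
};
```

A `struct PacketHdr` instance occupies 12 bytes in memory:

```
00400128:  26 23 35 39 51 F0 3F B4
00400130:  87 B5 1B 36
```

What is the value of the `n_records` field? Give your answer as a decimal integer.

13625

`n_records` follows `count` (2 bytes), so it starts at byte offset 2 and occupies 2 bytes.
Bytes at offsets 2..3: 35 39.
Big-endian stores the most-significant byte at the lowest address.
The bytes are already most-significant first: 0x3539.
0x3539 = 13625.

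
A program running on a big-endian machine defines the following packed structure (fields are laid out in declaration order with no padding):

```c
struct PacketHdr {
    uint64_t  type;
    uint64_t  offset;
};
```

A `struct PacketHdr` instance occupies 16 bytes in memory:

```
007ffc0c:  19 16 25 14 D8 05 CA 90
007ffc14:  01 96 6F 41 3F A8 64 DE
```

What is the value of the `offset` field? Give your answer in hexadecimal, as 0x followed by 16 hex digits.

`offset` follows `type` (8 bytes), so it starts at byte offset 8 and occupies 8 bytes.
Bytes at offsets 8..15: 01 96 6F 41 3F A8 64 DE.
Big-endian: lowest address holds the most-significant byte.
The bytes are already most-significant first: 0x01966F413FA864DE.

0x01966F413FA864DE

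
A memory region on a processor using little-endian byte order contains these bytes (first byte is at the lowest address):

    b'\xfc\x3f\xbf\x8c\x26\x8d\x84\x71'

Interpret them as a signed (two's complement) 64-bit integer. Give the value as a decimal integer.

In little-endian order the low byte comes first in memory.
Reassemble most-significant byte first: 71 84 8D 26 8C BF 3F FC → 0x71848D268CBF3FFC.
0x71848D268CBF3FFC = 8179818019921281020.

8179818019921281020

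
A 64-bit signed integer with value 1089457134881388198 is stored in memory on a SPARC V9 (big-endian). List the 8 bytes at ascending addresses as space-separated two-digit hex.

0F 1E 87 7D F2 9E B6 A6

1089457134881388198 in hexadecimal, padded to 64 bits, is 0x0F1E877DF29EB6A6.
Split into bytes (most-significant first): 0F 1E 87 7D F2 9E B6 A6.
Big-endian: lowest address holds the most-significant byte.
So the memory order matches the most-significant-first order: 0F 1E 87 7D F2 9E B6 A6.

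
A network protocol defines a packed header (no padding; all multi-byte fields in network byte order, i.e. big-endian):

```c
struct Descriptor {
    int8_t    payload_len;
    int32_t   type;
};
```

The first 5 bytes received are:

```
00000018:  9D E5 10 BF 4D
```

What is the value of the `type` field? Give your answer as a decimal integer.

-451887283

`type` follows `payload_len` (1 byte), so it starts at byte offset 1 and occupies 4 bytes.
Bytes at offsets 1..4: E5 10 BF 4D.
Big-endian stores the most-significant byte at the lowest address.
The bytes are already most-significant first: 0xE510BF4D.
Top bit is set, so as a signed 32-bit value this is 0xE510BF4D − 2^32 = -451887283.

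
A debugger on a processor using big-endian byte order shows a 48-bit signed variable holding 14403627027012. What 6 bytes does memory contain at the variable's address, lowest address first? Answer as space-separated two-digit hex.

14403627027012 in hexadecimal, padded to 48 bits, is 0x0D199B128A44.
Split into bytes (most-significant first): 0D 19 9B 12 8A 44.
Big-endian stores the most-significant byte at the lowest address.
So the memory order matches the most-significant-first order: 0D 19 9B 12 8A 44.

0D 19 9B 12 8A 44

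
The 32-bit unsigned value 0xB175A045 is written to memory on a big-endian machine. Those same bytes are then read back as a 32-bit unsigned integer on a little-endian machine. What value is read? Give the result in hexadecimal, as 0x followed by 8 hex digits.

Stored big-endian, the bytes at ascending addresses are B1 75 A0 45.
Read back as little-endian, the first byte is least significant, giving 0x45A075B1.

0x45A075B1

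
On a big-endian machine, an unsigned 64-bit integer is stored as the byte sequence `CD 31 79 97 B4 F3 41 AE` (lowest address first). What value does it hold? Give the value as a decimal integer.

14785732744116912558

Big-endian stores the most-significant byte at the lowest address.
The bytes are already most-significant first: 0xCD317997B4F341AE.
0xCD317997B4F341AE = 14785732744116912558.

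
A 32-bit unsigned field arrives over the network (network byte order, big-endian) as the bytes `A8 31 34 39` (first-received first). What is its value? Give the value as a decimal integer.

2821796921

Big-endian: lowest address holds the most-significant byte.
The bytes are already most-significant first: 0xA8313439.
0xA8313439 = 2821796921.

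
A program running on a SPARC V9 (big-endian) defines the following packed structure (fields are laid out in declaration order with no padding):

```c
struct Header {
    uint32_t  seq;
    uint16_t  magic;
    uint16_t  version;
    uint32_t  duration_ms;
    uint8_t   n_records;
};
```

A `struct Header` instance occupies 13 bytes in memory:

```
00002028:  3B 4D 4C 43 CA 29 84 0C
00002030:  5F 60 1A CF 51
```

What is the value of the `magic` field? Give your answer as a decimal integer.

51753

`magic` follows `seq` (4 bytes), so it starts at byte offset 4 and occupies 2 bytes.
Bytes at offsets 4..5: CA 29.
In big-endian order the high byte comes first in memory.
The bytes are already most-significant first: 0xCA29.
0xCA29 = 51753.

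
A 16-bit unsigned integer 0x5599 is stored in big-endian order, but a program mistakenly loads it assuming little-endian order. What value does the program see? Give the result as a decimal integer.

39253

Stored big-endian, the bytes at ascending addresses are 55 99.
Read back as little-endian, the first byte is least significant, giving 0x9955.
0x9955 = 39253.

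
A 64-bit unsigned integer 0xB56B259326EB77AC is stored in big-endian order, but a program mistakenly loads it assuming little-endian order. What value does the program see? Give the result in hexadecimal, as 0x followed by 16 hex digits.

Stored big-endian, the bytes at ascending addresses are B5 6B 25 93 26 EB 77 AC.
Read back as little-endian, the first byte is least significant, giving 0xAC77EB2693256BB5.

0xAC77EB2693256BB5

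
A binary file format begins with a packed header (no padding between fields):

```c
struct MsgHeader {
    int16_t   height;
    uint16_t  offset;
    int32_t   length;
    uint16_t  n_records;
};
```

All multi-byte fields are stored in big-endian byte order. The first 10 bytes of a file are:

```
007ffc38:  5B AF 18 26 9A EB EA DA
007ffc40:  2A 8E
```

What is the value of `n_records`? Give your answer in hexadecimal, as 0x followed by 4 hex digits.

`n_records` follows `height` (2 B), `offset` (2 B), `length` (4 B), so it starts at offset 2 + 2 + 4 = 8 and occupies 2 bytes.
Bytes at offsets 8..9: 2A 8E.
In big-endian order the high byte comes first in memory.
The bytes are already most-significant first: 0x2A8E.

0x2A8E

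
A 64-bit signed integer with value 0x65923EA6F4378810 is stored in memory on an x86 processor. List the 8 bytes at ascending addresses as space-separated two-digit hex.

Split into bytes (most-significant first): 65 92 3E A6 F4 37 88 10.
In little-endian order the low byte comes first in memory.
So at ascending addresses the bytes are 10 88 37 F4 A6 3E 92 65.

10 88 37 F4 A6 3E 92 65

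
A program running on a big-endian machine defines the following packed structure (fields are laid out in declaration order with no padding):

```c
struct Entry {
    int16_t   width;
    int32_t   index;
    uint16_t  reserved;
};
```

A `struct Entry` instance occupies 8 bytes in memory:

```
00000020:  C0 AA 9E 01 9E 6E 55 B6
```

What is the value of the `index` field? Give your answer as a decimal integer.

-1644061074

`index` follows `width` (2 bytes), so it starts at byte offset 2 and occupies 4 bytes.
Bytes at offsets 2..5: 9E 01 9E 6E.
In big-endian order the high byte comes first in memory.
The bytes are already most-significant first: 0x9E019E6E.
Top bit is set, so as a signed 32-bit value this is 0x9E019E6E − 2^32 = -1644061074.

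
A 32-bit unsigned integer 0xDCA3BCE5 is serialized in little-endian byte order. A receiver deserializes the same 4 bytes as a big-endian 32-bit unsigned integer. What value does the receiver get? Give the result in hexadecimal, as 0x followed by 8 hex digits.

Stored little-endian, the bytes at ascending addresses are E5 BC A3 DC.
Read back as big-endian, the last byte is least significant, giving 0xE5BCA3DC.

0xE5BCA3DC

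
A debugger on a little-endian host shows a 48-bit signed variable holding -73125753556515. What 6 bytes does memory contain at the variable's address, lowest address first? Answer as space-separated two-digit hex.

Two's complement of -73125753556515 in 48 bits: 73125753556515 = 0x4281EA908E23; invert → 0xBD7E156F71DC; add 1 → 0xBD7E156F71DD.
Split into bytes (most-significant first): BD 7E 15 6F 71 DD.
Little-endian: lowest address holds the least-significant byte.
So at ascending addresses the bytes are DD 71 6F 15 7E BD.

DD 71 6F 15 7E BD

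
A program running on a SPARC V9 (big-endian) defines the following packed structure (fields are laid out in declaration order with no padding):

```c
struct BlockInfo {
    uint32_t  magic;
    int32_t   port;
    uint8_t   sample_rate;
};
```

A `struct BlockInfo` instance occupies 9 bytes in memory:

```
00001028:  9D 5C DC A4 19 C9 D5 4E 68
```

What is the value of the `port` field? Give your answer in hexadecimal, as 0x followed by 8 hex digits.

0x19C9D54E

`port` follows `magic` (4 bytes), so it starts at byte offset 4 and occupies 4 bytes.
Bytes at offsets 4..7: 19 C9 D5 4E.
Big-endian: lowest address holds the most-significant byte.
The bytes are already most-significant first: 0x19C9D54E.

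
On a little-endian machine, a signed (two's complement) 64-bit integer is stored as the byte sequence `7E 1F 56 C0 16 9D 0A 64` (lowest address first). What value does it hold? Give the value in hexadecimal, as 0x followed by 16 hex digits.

Little-endian stores the least-significant byte at the lowest address.
Reassemble most-significant byte first: 64 0A 9D 16 C0 56 1F 7E → 0x640A9D16C0561F7E.

0x640A9D16C0561F7E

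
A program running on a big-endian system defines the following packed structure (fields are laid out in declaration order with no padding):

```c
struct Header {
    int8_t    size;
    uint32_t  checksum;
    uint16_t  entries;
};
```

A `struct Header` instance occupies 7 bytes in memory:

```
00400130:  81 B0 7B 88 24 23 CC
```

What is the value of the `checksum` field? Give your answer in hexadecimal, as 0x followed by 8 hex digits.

`checksum` follows `size` (1 byte), so it starts at byte offset 1 and occupies 4 bytes.
Bytes at offsets 1..4: B0 7B 88 24.
Big-endian: lowest address holds the most-significant byte.
The bytes are already most-significant first: 0xB07B8824.

0xB07B8824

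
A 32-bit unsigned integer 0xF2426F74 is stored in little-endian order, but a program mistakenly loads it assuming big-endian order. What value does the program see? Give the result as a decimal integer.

Stored little-endian, the bytes at ascending addresses are 74 6F 42 F2.
Read back as big-endian, the last byte is least significant, giving 0x746F42F2.
0x746F42F2 = 1953448690.

1953448690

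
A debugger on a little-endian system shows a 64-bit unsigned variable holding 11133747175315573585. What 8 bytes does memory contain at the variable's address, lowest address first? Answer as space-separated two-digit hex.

51 8B B1 1B 11 04 83 9A

11133747175315573585 in hexadecimal, padded to 64 bits, is 0x9A8304111BB18B51.
Split into bytes (most-significant first): 9A 83 04 11 1B B1 8B 51.
In little-endian order the low byte comes first in memory.
So at ascending addresses the bytes are 51 8B B1 1B 11 04 83 9A.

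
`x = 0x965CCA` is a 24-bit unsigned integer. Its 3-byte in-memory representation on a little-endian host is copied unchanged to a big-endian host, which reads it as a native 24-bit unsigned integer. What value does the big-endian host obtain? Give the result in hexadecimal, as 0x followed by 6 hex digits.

0xCA5C96

Stored little-endian, the bytes at ascending addresses are CA 5C 96.
Read back as big-endian, the last byte is least significant, giving 0xCA5C96.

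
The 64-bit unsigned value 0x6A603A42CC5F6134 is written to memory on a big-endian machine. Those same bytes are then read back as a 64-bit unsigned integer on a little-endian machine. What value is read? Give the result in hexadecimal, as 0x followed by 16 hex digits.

Stored big-endian, the bytes at ascending addresses are 6A 60 3A 42 CC 5F 61 34.
Read back as little-endian, the first byte is least significant, giving 0x34615FCC423A606A.

0x34615FCC423A606A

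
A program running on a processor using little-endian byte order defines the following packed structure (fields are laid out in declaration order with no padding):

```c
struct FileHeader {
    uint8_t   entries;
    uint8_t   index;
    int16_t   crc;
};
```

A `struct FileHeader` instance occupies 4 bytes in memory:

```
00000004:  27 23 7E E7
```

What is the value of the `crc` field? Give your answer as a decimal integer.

`crc` follows `entries` (1 B), `index` (1 B), so it starts at offset 1 + 1 = 2 and occupies 2 bytes.
Bytes at offsets 2..3: 7E E7.
Little-endian stores the least-significant byte at the lowest address.
Reassemble most-significant byte first: E7 7E → 0xE77E.
Top bit is set, so as a signed 16-bit value this is 0xE77E − 2^16 = -6274.

-6274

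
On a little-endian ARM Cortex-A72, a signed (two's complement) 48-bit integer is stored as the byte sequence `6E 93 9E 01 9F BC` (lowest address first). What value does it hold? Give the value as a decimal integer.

Little-endian stores the least-significant byte at the lowest address.
Reassemble most-significant byte first: BC 9F 01 9E 93 6E → 0xBC9F019E936E.
Top bit is set, so as a signed 48-bit value this is 0xBC9F019E936E − 2^48 = -74083863719058.

-74083863719058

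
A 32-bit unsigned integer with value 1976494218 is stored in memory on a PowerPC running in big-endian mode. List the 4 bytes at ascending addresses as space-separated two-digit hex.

75 CE E8 8A

1976494218 in hexadecimal, padded to 32 bits, is 0x75CEE88A.
Split into bytes (most-significant first): 75 CE E8 8A.
Big-endian stores the most-significant byte at the lowest address.
So the memory order matches the most-significant-first order: 75 CE E8 8A.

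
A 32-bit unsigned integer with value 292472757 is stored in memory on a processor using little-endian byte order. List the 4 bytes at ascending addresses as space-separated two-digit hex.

292472757 in hexadecimal, padded to 32 bits, is 0x116EC7B5.
Split into bytes (most-significant first): 11 6E C7 B5.
In little-endian order the low byte comes first in memory.
So at ascending addresses the bytes are B5 C7 6E 11.

B5 C7 6E 11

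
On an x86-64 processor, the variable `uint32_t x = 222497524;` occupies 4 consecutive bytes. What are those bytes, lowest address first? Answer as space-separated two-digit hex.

222497524 in hexadecimal, padded to 32 bits, is 0x0D430AF4.
Split into bytes (most-significant first): 0D 43 0A F4.
Little-endian stores the least-significant byte at the lowest address.
So at ascending addresses the bytes are F4 0A 43 0D.

F4 0A 43 0D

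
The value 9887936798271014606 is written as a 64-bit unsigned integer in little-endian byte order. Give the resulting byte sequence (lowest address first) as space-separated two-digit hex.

CE 06 75 26 21 02 39 89

9887936798271014606 in hexadecimal, padded to 64 bits, is 0x89390221267506CE.
Split into bytes (most-significant first): 89 39 02 21 26 75 06 CE.
In little-endian order the low byte comes first in memory.
So at ascending addresses the bytes are CE 06 75 26 21 02 39 89.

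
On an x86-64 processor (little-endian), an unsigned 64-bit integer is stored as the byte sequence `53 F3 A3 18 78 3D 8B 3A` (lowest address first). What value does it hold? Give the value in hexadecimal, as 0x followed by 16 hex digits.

0x3A8B3D7818A3F353

In little-endian order the low byte comes first in memory.
Reassemble most-significant byte first: 3A 8B 3D 78 18 A3 F3 53 → 0x3A8B3D7818A3F353.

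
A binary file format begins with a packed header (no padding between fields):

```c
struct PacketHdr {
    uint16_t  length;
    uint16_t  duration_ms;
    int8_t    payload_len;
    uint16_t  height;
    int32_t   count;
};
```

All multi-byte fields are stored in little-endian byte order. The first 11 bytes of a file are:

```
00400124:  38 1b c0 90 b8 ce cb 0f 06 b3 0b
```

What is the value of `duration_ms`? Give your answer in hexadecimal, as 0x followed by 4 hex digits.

0x90C0

`duration_ms` follows `length` (2 bytes), so it starts at byte offset 2 and occupies 2 bytes.
Bytes at offsets 2..3: C0 90.
Little-endian: lowest address holds the least-significant byte.
Reassemble most-significant byte first: 90 C0 → 0x90C0.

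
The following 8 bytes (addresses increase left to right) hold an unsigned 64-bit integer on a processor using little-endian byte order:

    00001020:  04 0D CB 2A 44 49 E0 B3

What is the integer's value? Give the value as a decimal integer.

12961440284696841476

In little-endian order the low byte comes first in memory.
Reassemble most-significant byte first: B3 E0 49 44 2A CB 0D 04 → 0xB3E049442ACB0D04.
0xB3E049442ACB0D04 = 12961440284696841476.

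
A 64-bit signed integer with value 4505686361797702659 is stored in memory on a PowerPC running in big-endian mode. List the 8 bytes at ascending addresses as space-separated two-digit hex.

4505686361797702659 in hexadecimal, padded to 64 bits, is 0x3E8769DFB8463403.
Split into bytes (most-significant first): 3E 87 69 DF B8 46 34 03.
Big-endian stores the most-significant byte at the lowest address.
So the memory order matches the most-significant-first order: 3E 87 69 DF B8 46 34 03.

3E 87 69 DF B8 46 34 03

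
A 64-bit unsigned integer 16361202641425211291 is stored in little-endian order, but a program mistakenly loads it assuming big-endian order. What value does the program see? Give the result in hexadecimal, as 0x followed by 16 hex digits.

0x9B1F55F41DAB0EE3

16361202641425211291 in 64-bit hexadecimal is 0xE30EAB1DF4551F9B.
Stored little-endian, the bytes at ascending addresses are 9B 1F 55 F4 1D AB 0E E3.
Read back as big-endian, the last byte is least significant, giving 0x9B1F55F41DAB0EE3.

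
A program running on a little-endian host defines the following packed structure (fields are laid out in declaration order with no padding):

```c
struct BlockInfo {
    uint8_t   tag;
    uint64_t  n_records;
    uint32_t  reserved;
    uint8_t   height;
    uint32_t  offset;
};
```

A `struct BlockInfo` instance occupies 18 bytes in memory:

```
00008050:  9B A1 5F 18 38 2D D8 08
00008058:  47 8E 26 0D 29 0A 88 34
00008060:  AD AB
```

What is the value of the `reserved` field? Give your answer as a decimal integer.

`reserved` follows `tag` (1 B), `n_records` (8 B), so it starts at offset 1 + 8 = 9 and occupies 4 bytes.
Bytes at offsets 9..12: 8E 26 0D 29.
Little-endian: lowest address holds the least-significant byte.
Reassemble most-significant byte first: 29 0D 26 8E → 0x290D268E.
0x290D268E = 688727694.

688727694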